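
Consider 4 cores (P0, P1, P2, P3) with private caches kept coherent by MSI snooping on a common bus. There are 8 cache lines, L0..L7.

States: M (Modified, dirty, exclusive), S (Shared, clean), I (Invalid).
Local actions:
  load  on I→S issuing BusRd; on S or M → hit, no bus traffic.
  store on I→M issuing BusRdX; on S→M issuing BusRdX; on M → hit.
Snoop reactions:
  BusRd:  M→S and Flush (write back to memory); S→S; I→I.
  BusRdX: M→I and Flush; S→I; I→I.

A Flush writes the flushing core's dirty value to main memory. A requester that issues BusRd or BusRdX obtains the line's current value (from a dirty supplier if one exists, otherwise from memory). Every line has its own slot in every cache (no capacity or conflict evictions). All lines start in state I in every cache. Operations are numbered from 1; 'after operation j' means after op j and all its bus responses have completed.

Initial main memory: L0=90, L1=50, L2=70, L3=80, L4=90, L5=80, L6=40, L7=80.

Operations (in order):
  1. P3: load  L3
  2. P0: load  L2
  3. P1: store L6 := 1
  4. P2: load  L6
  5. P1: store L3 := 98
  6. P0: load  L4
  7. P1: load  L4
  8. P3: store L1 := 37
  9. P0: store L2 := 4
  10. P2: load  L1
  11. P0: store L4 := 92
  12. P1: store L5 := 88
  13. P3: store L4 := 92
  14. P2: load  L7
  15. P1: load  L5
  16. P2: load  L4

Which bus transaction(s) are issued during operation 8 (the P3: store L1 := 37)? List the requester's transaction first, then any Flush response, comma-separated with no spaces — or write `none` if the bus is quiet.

bus = BusRdX

[1] P3: load  L3 | P0:I, P1:I, P2:I, P3:S(80) | bus: BusRd
[2] P0: load  L2 | P0:S(70), P1:I, P2:I, P3:I | bus: BusRd
[3] P1: store L6 := 1 | P0:I, P1:M(1), P2:I, P3:I | bus: BusRdX
[4] P2: load  L6 | P0:I, P1:S(1), P2:S(1), P3:I | bus: BusRd,Flush
[5] P1: store L3 := 98 | P0:I, P1:M(98), P2:I, P3:I | bus: BusRdX
[6] P0: load  L4 | P0:S(90), P1:I, P2:I, P3:I | bus: BusRd
[7] P1: load  L4 | P0:S(90), P1:S(90), P2:I, P3:I | bus: BusRd
[8] P3: store L1 := 37 | P0:I, P1:I, P2:I, P3:M(37) | bus: BusRdX
[9] P0: store L2 := 4 | P0:M(4), P1:I, P2:I, P3:I | bus: BusRdX
[10] P2: load  L1 | P0:I, P1:I, P2:S(37), P3:S(37) | bus: BusRd,Flush
[11] P0: store L4 := 92 | P0:M(92), P1:I, P2:I, P3:I | bus: BusRdX
[12] P1: store L5 := 88 | P0:I, P1:M(88), P2:I, P3:I | bus: BusRdX
[13] P3: store L4 := 92 | P0:I, P1:I, P2:I, P3:M(92) | bus: BusRdX,Flush
[14] P2: load  L7 | P0:I, P1:I, P2:S(80), P3:I | bus: BusRd
[15] P1: load  L5 | P0:I, P1:M(88), P2:I, P3:I | bus: none
[16] P2: load  L4 | P0:I, P1:I, P2:S(92), P3:S(92) | bus: BusRd,Flush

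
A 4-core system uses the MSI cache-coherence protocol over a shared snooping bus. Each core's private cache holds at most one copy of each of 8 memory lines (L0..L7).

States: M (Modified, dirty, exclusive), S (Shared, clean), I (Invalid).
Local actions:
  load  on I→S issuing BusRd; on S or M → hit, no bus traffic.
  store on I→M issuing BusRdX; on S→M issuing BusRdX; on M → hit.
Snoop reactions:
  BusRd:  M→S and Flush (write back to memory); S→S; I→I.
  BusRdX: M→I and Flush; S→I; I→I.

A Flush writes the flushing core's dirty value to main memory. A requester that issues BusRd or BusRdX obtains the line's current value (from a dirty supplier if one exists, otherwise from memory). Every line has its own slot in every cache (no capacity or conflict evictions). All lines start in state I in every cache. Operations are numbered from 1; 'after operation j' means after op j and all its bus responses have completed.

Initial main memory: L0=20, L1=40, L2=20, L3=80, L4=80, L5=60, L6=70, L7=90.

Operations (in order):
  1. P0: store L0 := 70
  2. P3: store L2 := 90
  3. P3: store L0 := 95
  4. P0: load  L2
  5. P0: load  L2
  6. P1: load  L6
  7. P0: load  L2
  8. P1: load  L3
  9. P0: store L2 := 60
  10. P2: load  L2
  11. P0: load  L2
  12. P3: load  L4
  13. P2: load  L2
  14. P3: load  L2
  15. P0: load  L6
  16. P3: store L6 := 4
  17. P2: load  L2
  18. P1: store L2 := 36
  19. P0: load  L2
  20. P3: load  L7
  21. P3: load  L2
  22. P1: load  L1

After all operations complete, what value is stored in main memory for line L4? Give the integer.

memory[L4] = 80

1. P0: store L0 := 70  bus=[BusRdX]  L0: P0=M P1=I P2=I P3=I  mem[L0]=20
2. P3: store L2 := 90  bus=[BusRdX]  L2: P0=I P1=I P2=I P3=M  mem[L2]=20
3. P3: store L0 := 95  bus=[BusRdX,Flush]  L0: P0=I P1=I P2=I P3=M  mem[L0]=70
4. P0: load  L2  bus=[BusRd,Flush]  L2: P0=S P1=I P2=I P3=S  mem[L2]=90
5. P0: load  L2  bus=[-]  L2: P0=S P1=I P2=I P3=S  mem[L2]=90
6. P1: load  L6  bus=[BusRd]  L6: P0=I P1=S P2=I P3=I  mem[L6]=70
7. P0: load  L2  bus=[-]  L2: P0=S P1=I P2=I P3=S  mem[L2]=90
8. P1: load  L3  bus=[BusRd]  L3: P0=I P1=S P2=I P3=I  mem[L3]=80
9. P0: store L2 := 60  bus=[BusRdX]  L2: P0=M P1=I P2=I P3=I  mem[L2]=90
10. P2: load  L2  bus=[BusRd,Flush]  L2: P0=S P1=I P2=S P3=I  mem[L2]=60
11. P0: load  L2  bus=[-]  L2: P0=S P1=I P2=S P3=I  mem[L2]=60
12. P3: load  L4  bus=[BusRd]  L4: P0=I P1=I P2=I P3=S  mem[L4]=80
13. P2: load  L2  bus=[-]  L2: P0=S P1=I P2=S P3=I  mem[L2]=60
14. P3: load  L2  bus=[BusRd]  L2: P0=S P1=I P2=S P3=S  mem[L2]=60
15. P0: load  L6  bus=[BusRd]  L6: P0=S P1=S P2=I P3=I  mem[L6]=70
16. P3: store L6 := 4  bus=[BusRdX]  L6: P0=I P1=I P2=I P3=M  mem[L6]=70
17. P2: load  L2  bus=[-]  L2: P0=S P1=I P2=S P3=S  mem[L2]=60
18. P1: store L2 := 36  bus=[BusRdX]  L2: P0=I P1=M P2=I P3=I  mem[L2]=60
19. P0: load  L2  bus=[BusRd,Flush]  L2: P0=S P1=S P2=I P3=I  mem[L2]=36
20. P3: load  L7  bus=[BusRd]  L7: P0=I P1=I P2=I P3=S  mem[L7]=90
21. P3: load  L2  bus=[BusRd]  L2: P0=S P1=S P2=I P3=S  mem[L2]=36
22. P1: load  L1  bus=[BusRd]  L1: P0=I P1=S P2=I P3=I  mem[L1]=40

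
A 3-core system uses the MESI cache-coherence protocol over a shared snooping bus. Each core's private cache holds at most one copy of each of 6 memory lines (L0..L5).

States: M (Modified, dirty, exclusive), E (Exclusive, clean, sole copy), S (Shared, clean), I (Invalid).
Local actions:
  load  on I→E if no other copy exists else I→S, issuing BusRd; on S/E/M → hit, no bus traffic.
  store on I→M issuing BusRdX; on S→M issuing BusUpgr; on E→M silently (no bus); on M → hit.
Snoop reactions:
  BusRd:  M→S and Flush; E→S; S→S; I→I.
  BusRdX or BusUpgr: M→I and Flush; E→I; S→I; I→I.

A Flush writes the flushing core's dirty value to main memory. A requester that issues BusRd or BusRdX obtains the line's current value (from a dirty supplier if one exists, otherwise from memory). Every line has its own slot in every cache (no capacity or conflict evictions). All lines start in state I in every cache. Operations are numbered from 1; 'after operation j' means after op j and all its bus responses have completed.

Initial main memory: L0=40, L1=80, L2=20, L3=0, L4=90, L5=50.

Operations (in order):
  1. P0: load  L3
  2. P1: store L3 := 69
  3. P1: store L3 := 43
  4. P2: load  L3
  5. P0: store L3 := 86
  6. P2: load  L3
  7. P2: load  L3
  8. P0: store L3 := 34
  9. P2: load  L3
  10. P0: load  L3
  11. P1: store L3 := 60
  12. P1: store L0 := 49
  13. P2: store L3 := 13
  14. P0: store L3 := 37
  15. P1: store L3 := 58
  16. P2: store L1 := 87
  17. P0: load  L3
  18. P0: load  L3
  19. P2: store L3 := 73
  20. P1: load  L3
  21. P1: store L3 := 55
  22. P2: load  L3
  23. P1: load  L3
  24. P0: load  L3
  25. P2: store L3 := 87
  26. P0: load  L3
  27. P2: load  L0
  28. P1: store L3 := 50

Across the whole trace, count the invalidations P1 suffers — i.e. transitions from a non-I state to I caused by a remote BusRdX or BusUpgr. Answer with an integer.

invalidations = 4

step 1: P0: load  L3  ⟶  EII  (L3)  txn=BusRd  M[L3]=0
step 2: P1: store L3 := 69  ⟶  IMI  (L3)  txn=BusRdX  M[L3]=0
step 3: P1: store L3 := 43  ⟶  IMI  (L3)  txn=∅  M[L3]=0
step 4: P2: load  L3  ⟶  ISS  (L3)  txn=BusRd+Flush  M[L3]=43
step 5: P0: store L3 := 86  ⟶  MII  (L3)  txn=BusRdX  M[L3]=43
step 6: P2: load  L3  ⟶  SIS  (L3)  txn=BusRd+Flush  M[L3]=86
step 7: P2: load  L3  ⟶  SIS  (L3)  txn=∅  M[L3]=86
step 8: P0: store L3 := 34  ⟶  MII  (L3)  txn=BusUpgr  M[L3]=86
step 9: P2: load  L3  ⟶  SIS  (L3)  txn=BusRd+Flush  M[L3]=34
step 10: P0: load  L3  ⟶  SIS  (L3)  txn=∅  M[L3]=34
step 11: P1: store L3 := 60  ⟶  IMI  (L3)  txn=BusRdX  M[L3]=34
step 12: P1: store L0 := 49  ⟶  IMI  (L0)  txn=BusRdX  M[L0]=40
step 13: P2: store L3 := 13  ⟶  IIM  (L3)  txn=BusRdX+Flush  M[L3]=60
step 14: P0: store L3 := 37  ⟶  MII  (L3)  txn=BusRdX+Flush  M[L3]=13
step 15: P1: store L3 := 58  ⟶  IMI  (L3)  txn=BusRdX+Flush  M[L3]=37
step 16: P2: store L1 := 87  ⟶  IIM  (L1)  txn=BusRdX  M[L1]=80
step 17: P0: load  L3  ⟶  SSI  (L3)  txn=BusRd+Flush  M[L3]=58
step 18: P0: load  L3  ⟶  SSI  (L3)  txn=∅  M[L3]=58
step 19: P2: store L3 := 73  ⟶  IIM  (L3)  txn=BusRdX  M[L3]=58
step 20: P1: load  L3  ⟶  ISS  (L3)  txn=BusRd+Flush  M[L3]=73
step 21: P1: store L3 := 55  ⟶  IMI  (L3)  txn=BusUpgr  M[L3]=73
step 22: P2: load  L3  ⟶  ISS  (L3)  txn=BusRd+Flush  M[L3]=55
step 23: P1: load  L3  ⟶  ISS  (L3)  txn=∅  M[L3]=55
step 24: P0: load  L3  ⟶  SSS  (L3)  txn=BusRd  M[L3]=55
step 25: P2: store L3 := 87  ⟶  IIM  (L3)  txn=BusUpgr  M[L3]=55
step 26: P0: load  L3  ⟶  SIS  (L3)  txn=BusRd+Flush  M[L3]=87
step 27: P2: load  L0  ⟶  ISS  (L0)  txn=BusRd+Flush  M[L0]=49
step 28: P1: store L3 := 50  ⟶  IMI  (L3)  txn=BusRdX  M[L3]=87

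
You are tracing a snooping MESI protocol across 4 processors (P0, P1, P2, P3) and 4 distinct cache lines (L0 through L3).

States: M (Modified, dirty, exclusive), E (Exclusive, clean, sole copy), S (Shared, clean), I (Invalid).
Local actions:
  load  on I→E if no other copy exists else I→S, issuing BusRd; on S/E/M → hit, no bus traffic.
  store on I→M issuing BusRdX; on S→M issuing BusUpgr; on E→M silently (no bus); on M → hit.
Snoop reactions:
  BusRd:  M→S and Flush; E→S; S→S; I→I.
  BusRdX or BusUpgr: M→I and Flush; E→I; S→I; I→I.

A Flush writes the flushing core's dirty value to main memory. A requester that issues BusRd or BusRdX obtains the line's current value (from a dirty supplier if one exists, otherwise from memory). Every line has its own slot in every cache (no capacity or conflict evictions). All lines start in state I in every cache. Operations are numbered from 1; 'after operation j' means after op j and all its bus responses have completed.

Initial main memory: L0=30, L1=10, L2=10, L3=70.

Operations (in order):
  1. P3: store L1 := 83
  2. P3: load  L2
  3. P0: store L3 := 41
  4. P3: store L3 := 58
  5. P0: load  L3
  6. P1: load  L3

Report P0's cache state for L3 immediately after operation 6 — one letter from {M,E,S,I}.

[1] P3: store L1 := 83 | P0:I, P1:I, P2:I, P3:M(83) | bus: BusRdX
[2] P3: load  L2 | P0:I, P1:I, P2:I, P3:E(10) | bus: BusRd
[3] P0: store L3 := 41 | P0:M(41), P1:I, P2:I, P3:I | bus: BusRdX
[4] P3: store L3 := 58 | P0:I, P1:I, P2:I, P3:M(58) | bus: BusRdX,Flush
[5] P0: load  L3 | P0:S(58), P1:I, P2:I, P3:S(58) | bus: BusRd,Flush
[6] P1: load  L3 | P0:S(58), P1:S(58), P2:I, P3:S(58) | bus: BusRd

state = S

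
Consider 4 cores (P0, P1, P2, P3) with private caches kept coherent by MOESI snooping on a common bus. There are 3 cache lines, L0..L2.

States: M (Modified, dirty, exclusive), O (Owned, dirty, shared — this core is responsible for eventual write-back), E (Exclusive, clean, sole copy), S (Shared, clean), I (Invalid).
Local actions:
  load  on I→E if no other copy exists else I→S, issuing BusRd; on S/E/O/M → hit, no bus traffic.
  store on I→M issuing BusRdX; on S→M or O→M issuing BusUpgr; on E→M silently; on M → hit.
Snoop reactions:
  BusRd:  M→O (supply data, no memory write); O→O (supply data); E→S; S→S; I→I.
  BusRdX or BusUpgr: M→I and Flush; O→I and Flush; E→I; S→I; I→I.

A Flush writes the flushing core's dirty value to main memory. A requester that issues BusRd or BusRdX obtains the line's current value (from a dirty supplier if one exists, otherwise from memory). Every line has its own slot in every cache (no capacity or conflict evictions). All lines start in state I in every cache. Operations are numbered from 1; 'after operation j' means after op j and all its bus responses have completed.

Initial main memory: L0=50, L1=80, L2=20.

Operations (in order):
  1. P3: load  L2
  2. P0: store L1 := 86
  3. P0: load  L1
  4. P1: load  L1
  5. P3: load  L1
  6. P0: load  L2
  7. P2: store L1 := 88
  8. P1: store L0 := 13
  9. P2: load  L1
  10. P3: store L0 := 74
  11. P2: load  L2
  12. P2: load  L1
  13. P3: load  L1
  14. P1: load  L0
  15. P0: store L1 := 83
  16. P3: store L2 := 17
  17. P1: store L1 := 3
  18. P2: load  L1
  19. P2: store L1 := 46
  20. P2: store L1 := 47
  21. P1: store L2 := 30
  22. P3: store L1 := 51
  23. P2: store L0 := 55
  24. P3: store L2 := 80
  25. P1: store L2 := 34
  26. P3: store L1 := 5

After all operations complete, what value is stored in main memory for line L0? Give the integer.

[1] P3: load  L2 | P0:I, P1:I, P2:I, P3:E(20) | bus: BusRd
[2] P0: store L1 := 86 | P0:M(86), P1:I, P2:I, P3:I | bus: BusRdX
[3] P0: load  L1 | P0:M(86), P1:I, P2:I, P3:I | bus: none
[4] P1: load  L1 | P0:O(86), P1:S(86), P2:I, P3:I | bus: BusRd
[5] P3: load  L1 | P0:O(86), P1:S(86), P2:I, P3:S(86) | bus: BusRd
[6] P0: load  L2 | P0:S(20), P1:I, P2:I, P3:S(20) | bus: BusRd
[7] P2: store L1 := 88 | P0:I, P1:I, P2:M(88), P3:I | bus: BusRdX,Flush
[8] P1: store L0 := 13 | P0:I, P1:M(13), P2:I, P3:I | bus: BusRdX
[9] P2: load  L1 | P0:I, P1:I, P2:M(88), P3:I | bus: none
[10] P3: store L0 := 74 | P0:I, P1:I, P2:I, P3:M(74) | bus: BusRdX,Flush
[11] P2: load  L2 | P0:S(20), P1:I, P2:S(20), P3:S(20) | bus: BusRd
[12] P2: load  L1 | P0:I, P1:I, P2:M(88), P3:I | bus: none
[13] P3: load  L1 | P0:I, P1:I, P2:O(88), P3:S(88) | bus: BusRd
[14] P1: load  L0 | P0:I, P1:S(74), P2:I, P3:O(74) | bus: BusRd
[15] P0: store L1 := 83 | P0:M(83), P1:I, P2:I, P3:I | bus: BusRdX,Flush
[16] P3: store L2 := 17 | P0:I, P1:I, P2:I, P3:M(17) | bus: BusUpgr
[17] P1: store L1 := 3 | P0:I, P1:M(3), P2:I, P3:I | bus: BusRdX,Flush
[18] P2: load  L1 | P0:I, P1:O(3), P2:S(3), P3:I | bus: BusRd
[19] P2: store L1 := 46 | P0:I, P1:I, P2:M(46), P3:I | bus: BusUpgr,Flush
[20] P2: store L1 := 47 | P0:I, P1:I, P2:M(47), P3:I | bus: none
[21] P1: store L2 := 30 | P0:I, P1:M(30), P2:I, P3:I | bus: BusRdX,Flush
[22] P3: store L1 := 51 | P0:I, P1:I, P2:I, P3:M(51) | bus: BusRdX,Flush
[23] P2: store L0 := 55 | P0:I, P1:I, P2:M(55), P3:I | bus: BusRdX,Flush
[24] P3: store L2 := 80 | P0:I, P1:I, P2:I, P3:M(80) | bus: BusRdX,Flush
[25] P1: store L2 := 34 | P0:I, P1:M(34), P2:I, P3:I | bus: BusRdX,Flush
[26] P3: store L1 := 5 | P0:I, P1:I, P2:I, P3:M(5) | bus: none

memory[L0] = 74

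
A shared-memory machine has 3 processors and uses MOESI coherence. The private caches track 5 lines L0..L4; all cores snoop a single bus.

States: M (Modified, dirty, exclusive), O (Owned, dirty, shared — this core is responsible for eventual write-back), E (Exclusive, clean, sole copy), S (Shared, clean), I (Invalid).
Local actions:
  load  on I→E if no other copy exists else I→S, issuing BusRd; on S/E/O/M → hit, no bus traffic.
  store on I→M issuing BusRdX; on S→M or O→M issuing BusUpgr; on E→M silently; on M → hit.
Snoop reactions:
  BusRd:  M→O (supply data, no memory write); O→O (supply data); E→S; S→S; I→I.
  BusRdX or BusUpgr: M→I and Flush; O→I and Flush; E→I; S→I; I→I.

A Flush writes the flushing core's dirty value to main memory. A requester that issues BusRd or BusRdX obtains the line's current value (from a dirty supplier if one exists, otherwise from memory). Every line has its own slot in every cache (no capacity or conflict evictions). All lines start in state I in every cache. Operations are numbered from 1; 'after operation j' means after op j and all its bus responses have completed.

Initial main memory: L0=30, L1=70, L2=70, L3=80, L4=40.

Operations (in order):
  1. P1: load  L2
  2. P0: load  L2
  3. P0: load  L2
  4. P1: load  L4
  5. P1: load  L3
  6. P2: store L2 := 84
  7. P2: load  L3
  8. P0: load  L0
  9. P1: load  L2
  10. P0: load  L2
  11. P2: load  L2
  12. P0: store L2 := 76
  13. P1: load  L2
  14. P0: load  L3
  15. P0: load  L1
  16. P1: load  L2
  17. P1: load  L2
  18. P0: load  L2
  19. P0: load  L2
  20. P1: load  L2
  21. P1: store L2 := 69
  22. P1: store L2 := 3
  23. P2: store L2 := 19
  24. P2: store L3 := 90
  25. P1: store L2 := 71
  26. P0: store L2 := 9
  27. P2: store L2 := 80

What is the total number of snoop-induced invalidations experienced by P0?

  op1 P1: load  L2 → I/E/I on L2; bus BusRd; mem=70
  op2 P0: load  L2 → S/S/I on L2; bus BusRd; mem=70
  op3 P0: load  L2 → S/S/I on L2; bus (none); mem=70
  op4 P1: load  L4 → I/E/I on L4; bus BusRd; mem=40
  op5 P1: load  L3 → I/E/I on L3; bus BusRd; mem=80
  op6 P2: store L2 := 84 → I/I/M on L2; bus BusRdX; mem=70
  op7 P2: load  L3 → I/S/S on L3; bus BusRd; mem=80
  op8 P0: load  L0 → E/I/I on L0; bus BusRd; mem=30
  op9 P1: load  L2 → I/S/O on L2; bus BusRd; mem=70
  op10 P0: load  L2 → S/S/O on L2; bus BusRd; mem=70
  op11 P2: load  L2 → S/S/O on L2; bus (none); mem=70
  op12 P0: store L2 := 76 → M/I/I on L2; bus BusUpgr Flush; mem=84
  op13 P1: load  L2 → O/S/I on L2; bus BusRd; mem=84
  op14 P0: load  L3 → S/S/S on L3; bus BusRd; mem=80
  op15 P0: load  L1 → E/I/I on L1; bus BusRd; mem=70
  op16 P1: load  L2 → O/S/I on L2; bus (none); mem=84
  op17 P1: load  L2 → O/S/I on L2; bus (none); mem=84
  op18 P0: load  L2 → O/S/I on L2; bus (none); mem=84
  op19 P0: load  L2 → O/S/I on L2; bus (none); mem=84
  op20 P1: load  L2 → O/S/I on L2; bus (none); mem=84
  op21 P1: store L2 := 69 → I/M/I on L2; bus BusUpgr Flush; mem=76
  op22 P1: store L2 := 3 → I/M/I on L2; bus (none); mem=76
  op23 P2: store L2 := 19 → I/I/M on L2; bus BusRdX Flush; mem=3
  op24 P2: store L3 := 90 → I/I/M on L3; bus BusUpgr; mem=80
  op25 P1: store L2 := 71 → I/M/I on L2; bus BusRdX Flush; mem=19
  op26 P0: store L2 := 9 → M/I/I on L2; bus BusRdX Flush; mem=71
  op27 P2: store L2 := 80 → I/I/M on L2; bus BusRdX Flush; mem=9

invalidations = 4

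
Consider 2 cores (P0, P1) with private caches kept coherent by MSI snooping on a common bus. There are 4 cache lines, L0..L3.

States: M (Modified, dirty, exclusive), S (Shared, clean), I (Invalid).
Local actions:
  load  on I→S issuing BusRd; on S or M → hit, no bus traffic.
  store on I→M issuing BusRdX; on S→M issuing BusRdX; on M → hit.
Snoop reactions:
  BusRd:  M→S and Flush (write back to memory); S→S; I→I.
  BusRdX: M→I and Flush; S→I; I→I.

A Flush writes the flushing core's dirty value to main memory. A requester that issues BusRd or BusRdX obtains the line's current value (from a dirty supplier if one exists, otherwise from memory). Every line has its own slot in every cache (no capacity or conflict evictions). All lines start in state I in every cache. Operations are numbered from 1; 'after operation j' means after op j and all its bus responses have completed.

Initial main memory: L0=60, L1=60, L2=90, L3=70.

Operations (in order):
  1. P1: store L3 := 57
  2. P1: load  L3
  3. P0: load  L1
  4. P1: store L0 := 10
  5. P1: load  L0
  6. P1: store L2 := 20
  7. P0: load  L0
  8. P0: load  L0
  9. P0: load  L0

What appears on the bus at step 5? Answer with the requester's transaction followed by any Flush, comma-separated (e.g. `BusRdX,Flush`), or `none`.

bus = none

[1] P1: store L3 := 57 | P0:I, P1:M(57) | bus: BusRdX
[2] P1: load  L3 | P0:I, P1:M(57) | bus: none
[3] P0: load  L1 | P0:S(60), P1:I | bus: BusRd
[4] P1: store L0 := 10 | P0:I, P1:M(10) | bus: BusRdX
[5] P1: load  L0 | P0:I, P1:M(10) | bus: none
[6] P1: store L2 := 20 | P0:I, P1:M(20) | bus: BusRdX
[7] P0: load  L0 | P0:S(10), P1:S(10) | bus: BusRd,Flush
[8] P0: load  L0 | P0:S(10), P1:S(10) | bus: none
[9] P0: load  L0 | P0:S(10), P1:S(10) | bus: none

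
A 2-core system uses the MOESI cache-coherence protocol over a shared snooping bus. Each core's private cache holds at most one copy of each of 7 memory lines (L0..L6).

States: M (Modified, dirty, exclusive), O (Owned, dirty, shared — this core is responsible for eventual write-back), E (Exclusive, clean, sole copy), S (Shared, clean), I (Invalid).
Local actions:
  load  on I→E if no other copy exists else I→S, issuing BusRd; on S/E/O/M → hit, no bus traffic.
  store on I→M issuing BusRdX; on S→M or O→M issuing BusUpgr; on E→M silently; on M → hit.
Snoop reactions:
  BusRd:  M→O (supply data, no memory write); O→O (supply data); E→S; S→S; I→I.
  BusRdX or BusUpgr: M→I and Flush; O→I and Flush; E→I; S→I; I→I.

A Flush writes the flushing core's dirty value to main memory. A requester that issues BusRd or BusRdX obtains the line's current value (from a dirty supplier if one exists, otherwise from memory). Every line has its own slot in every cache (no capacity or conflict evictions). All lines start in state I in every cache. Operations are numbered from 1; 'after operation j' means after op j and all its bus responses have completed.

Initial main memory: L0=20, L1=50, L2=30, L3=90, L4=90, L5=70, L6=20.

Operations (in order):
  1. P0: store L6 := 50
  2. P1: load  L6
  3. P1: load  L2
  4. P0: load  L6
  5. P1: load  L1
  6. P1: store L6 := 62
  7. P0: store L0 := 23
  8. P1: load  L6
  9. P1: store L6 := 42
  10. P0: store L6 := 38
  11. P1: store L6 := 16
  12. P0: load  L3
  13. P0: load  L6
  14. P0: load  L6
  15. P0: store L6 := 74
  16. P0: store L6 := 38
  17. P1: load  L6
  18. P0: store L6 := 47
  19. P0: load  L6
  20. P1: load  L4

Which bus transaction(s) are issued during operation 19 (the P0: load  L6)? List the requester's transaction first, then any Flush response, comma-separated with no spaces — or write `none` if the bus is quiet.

bus = none

step 1: P0: store L6 := 50  ⟶  MI  (L6)  txn=BusRdX  M[L6]=20
step 2: P1: load  L6  ⟶  OS  (L6)  txn=BusRd  M[L6]=20
step 3: P1: load  L2  ⟶  IE  (L2)  txn=BusRd  M[L2]=30
step 4: P0: load  L6  ⟶  OS  (L6)  txn=∅  M[L6]=20
step 5: P1: load  L1  ⟶  IE  (L1)  txn=BusRd  M[L1]=50
step 6: P1: store L6 := 62  ⟶  IM  (L6)  txn=BusUpgr+Flush  M[L6]=50
step 7: P0: store L0 := 23  ⟶  MI  (L0)  txn=BusRdX  M[L0]=20
step 8: P1: load  L6  ⟶  IM  (L6)  txn=∅  M[L6]=50
step 9: P1: store L6 := 42  ⟶  IM  (L6)  txn=∅  M[L6]=50
step 10: P0: store L6 := 38  ⟶  MI  (L6)  txn=BusRdX+Flush  M[L6]=42
step 11: P1: store L6 := 16  ⟶  IM  (L6)  txn=BusRdX+Flush  M[L6]=38
step 12: P0: load  L3  ⟶  EI  (L3)  txn=BusRd  M[L3]=90
step 13: P0: load  L6  ⟶  SO  (L6)  txn=BusRd  M[L6]=38
step 14: P0: load  L6  ⟶  SO  (L6)  txn=∅  M[L6]=38
step 15: P0: store L6 := 74  ⟶  MI  (L6)  txn=BusUpgr+Flush  M[L6]=16
step 16: P0: store L6 := 38  ⟶  MI  (L6)  txn=∅  M[L6]=16
step 17: P1: load  L6  ⟶  OS  (L6)  txn=BusRd  M[L6]=16
step 18: P0: store L6 := 47  ⟶  MI  (L6)  txn=BusUpgr  M[L6]=16
step 19: P0: load  L6  ⟶  MI  (L6)  txn=∅  M[L6]=16
step 20: P1: load  L4  ⟶  IE  (L4)  txn=BusRd  M[L4]=90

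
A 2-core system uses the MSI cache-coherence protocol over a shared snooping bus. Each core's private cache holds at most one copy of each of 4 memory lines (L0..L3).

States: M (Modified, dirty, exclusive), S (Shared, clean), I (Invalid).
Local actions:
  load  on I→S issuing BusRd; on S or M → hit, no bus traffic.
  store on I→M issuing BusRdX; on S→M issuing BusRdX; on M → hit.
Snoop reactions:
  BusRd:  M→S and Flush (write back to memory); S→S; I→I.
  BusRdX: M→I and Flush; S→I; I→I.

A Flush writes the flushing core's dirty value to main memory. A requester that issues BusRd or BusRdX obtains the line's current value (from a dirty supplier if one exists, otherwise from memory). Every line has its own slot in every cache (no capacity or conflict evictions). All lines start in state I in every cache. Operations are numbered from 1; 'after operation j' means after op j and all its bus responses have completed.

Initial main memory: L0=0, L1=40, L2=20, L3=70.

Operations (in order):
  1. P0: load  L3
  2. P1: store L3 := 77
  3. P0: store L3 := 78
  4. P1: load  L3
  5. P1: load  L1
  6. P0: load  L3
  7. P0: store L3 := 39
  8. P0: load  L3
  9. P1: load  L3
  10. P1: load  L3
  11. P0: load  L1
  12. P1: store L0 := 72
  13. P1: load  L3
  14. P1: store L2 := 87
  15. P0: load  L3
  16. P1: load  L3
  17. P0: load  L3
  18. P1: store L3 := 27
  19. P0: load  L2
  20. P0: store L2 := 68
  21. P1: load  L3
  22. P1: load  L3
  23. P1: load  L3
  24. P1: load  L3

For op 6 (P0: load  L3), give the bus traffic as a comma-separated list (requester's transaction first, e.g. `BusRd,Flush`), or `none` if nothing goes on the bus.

1. P0: load  L3  bus=[BusRd]  L3: P0=S P1=I  mem[L3]=70
2. P1: store L3 := 77  bus=[BusRdX]  L3: P0=I P1=M  mem[L3]=70
3. P0: store L3 := 78  bus=[BusRdX,Flush]  L3: P0=M P1=I  mem[L3]=77
4. P1: load  L3  bus=[BusRd,Flush]  L3: P0=S P1=S  mem[L3]=78
5. P1: load  L1  bus=[BusRd]  L1: P0=I P1=S  mem[L1]=40
6. P0: load  L3  bus=[-]  L3: P0=S P1=S  mem[L3]=78
7. P0: store L3 := 39  bus=[BusRdX]  L3: P0=M P1=I  mem[L3]=78
8. P0: load  L3  bus=[-]  L3: P0=M P1=I  mem[L3]=78
9. P1: load  L3  bus=[BusRd,Flush]  L3: P0=S P1=S  mem[L3]=39
10. P1: load  L3  bus=[-]  L3: P0=S P1=S  mem[L3]=39
11. P0: load  L1  bus=[BusRd]  L1: P0=S P1=S  mem[L1]=40
12. P1: store L0 := 72  bus=[BusRdX]  L0: P0=I P1=M  mem[L0]=0
13. P1: load  L3  bus=[-]  L3: P0=S P1=S  mem[L3]=39
14. P1: store L2 := 87  bus=[BusRdX]  L2: P0=I P1=M  mem[L2]=20
15. P0: load  L3  bus=[-]  L3: P0=S P1=S  mem[L3]=39
16. P1: load  L3  bus=[-]  L3: P0=S P1=S  mem[L3]=39
17. P0: load  L3  bus=[-]  L3: P0=S P1=S  mem[L3]=39
18. P1: store L3 := 27  bus=[BusRdX]  L3: P0=I P1=M  mem[L3]=39
19. P0: load  L2  bus=[BusRd,Flush]  L2: P0=S P1=S  mem[L2]=87
20. P0: store L2 := 68  bus=[BusRdX]  L2: P0=M P1=I  mem[L2]=87
21. P1: load  L3  bus=[-]  L3: P0=I P1=M  mem[L3]=39
22. P1: load  L3  bus=[-]  L3: P0=I P1=M  mem[L3]=39
23. P1: load  L3  bus=[-]  L3: P0=I P1=M  mem[L3]=39
24. P1: load  L3  bus=[-]  L3: P0=I P1=M  mem[L3]=39

bus = none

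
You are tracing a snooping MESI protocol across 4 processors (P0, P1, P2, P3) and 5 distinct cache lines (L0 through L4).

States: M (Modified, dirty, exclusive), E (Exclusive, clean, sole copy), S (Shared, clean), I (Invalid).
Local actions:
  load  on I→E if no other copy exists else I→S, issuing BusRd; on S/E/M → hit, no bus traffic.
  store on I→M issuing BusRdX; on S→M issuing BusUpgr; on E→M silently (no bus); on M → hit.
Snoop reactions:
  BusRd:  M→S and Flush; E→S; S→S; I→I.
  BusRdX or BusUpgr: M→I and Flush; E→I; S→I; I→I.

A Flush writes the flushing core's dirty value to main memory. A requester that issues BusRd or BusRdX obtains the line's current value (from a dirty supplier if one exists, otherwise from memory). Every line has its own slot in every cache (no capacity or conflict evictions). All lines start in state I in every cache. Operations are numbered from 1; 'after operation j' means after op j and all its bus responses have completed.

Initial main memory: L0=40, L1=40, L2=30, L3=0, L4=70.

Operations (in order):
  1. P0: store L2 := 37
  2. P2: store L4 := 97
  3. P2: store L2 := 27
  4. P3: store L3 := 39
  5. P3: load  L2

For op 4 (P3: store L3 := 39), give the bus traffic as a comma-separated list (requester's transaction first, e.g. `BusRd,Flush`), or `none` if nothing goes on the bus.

[1] P0: store L2 := 37 | P0:M(37), P1:I, P2:I, P3:I | bus: BusRdX
[2] P2: store L4 := 97 | P0:I, P1:I, P2:M(97), P3:I | bus: BusRdX
[3] P2: store L2 := 27 | P0:I, P1:I, P2:M(27), P3:I | bus: BusRdX,Flush
[4] P3: store L3 := 39 | P0:I, P1:I, P2:I, P3:M(39) | bus: BusRdX
[5] P3: load  L2 | P0:I, P1:I, P2:S(27), P3:S(27) | bus: BusRd,Flush

bus = BusRdX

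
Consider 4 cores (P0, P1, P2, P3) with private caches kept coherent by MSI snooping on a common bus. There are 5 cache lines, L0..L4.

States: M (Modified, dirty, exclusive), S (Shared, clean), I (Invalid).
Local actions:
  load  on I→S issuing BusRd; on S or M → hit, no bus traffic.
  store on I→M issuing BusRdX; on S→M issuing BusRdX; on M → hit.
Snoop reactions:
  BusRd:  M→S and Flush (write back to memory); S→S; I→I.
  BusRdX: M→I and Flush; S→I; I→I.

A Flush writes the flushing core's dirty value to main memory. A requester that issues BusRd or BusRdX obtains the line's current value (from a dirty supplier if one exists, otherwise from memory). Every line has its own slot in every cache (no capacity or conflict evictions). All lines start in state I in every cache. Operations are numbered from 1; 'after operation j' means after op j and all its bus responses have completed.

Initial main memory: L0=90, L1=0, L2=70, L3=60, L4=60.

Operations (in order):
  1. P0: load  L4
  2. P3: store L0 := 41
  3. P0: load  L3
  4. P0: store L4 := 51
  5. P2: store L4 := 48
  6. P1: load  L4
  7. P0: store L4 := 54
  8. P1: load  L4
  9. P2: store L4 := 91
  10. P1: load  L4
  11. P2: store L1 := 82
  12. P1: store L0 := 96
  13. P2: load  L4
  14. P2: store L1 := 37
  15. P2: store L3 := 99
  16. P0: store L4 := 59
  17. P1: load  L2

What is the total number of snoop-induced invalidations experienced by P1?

1. P0: load  L4  bus=[BusRd]  L4: P0=S P1=I P2=I P3=I  mem[L4]=60
2. P3: store L0 := 41  bus=[BusRdX]  L0: P0=I P1=I P2=I P3=M  mem[L0]=90
3. P0: load  L3  bus=[BusRd]  L3: P0=S P1=I P2=I P3=I  mem[L3]=60
4. P0: store L4 := 51  bus=[BusRdX]  L4: P0=M P1=I P2=I P3=I  mem[L4]=60
5. P2: store L4 := 48  bus=[BusRdX,Flush]  L4: P0=I P1=I P2=M P3=I  mem[L4]=51
6. P1: load  L4  bus=[BusRd,Flush]  L4: P0=I P1=S P2=S P3=I  mem[L4]=48
7. P0: store L4 := 54  bus=[BusRdX]  L4: P0=M P1=I P2=I P3=I  mem[L4]=48
8. P1: load  L4  bus=[BusRd,Flush]  L4: P0=S P1=S P2=I P3=I  mem[L4]=54
9. P2: store L4 := 91  bus=[BusRdX]  L4: P0=I P1=I P2=M P3=I  mem[L4]=54
10. P1: load  L4  bus=[BusRd,Flush]  L4: P0=I P1=S P2=S P3=I  mem[L4]=91
11. P2: store L1 := 82  bus=[BusRdX]  L1: P0=I P1=I P2=M P3=I  mem[L1]=0
12. P1: store L0 := 96  bus=[BusRdX,Flush]  L0: P0=I P1=M P2=I P3=I  mem[L0]=41
13. P2: load  L4  bus=[-]  L4: P0=I P1=S P2=S P3=I  mem[L4]=91
14. P2: store L1 := 37  bus=[-]  L1: P0=I P1=I P2=M P3=I  mem[L1]=0
15. P2: store L3 := 99  bus=[BusRdX]  L3: P0=I P1=I P2=M P3=I  mem[L3]=60
16. P0: store L4 := 59  bus=[BusRdX]  L4: P0=M P1=I P2=I P3=I  mem[L4]=91
17. P1: load  L2  bus=[BusRd]  L2: P0=I P1=S P2=I P3=I  mem[L2]=70

invalidations = 3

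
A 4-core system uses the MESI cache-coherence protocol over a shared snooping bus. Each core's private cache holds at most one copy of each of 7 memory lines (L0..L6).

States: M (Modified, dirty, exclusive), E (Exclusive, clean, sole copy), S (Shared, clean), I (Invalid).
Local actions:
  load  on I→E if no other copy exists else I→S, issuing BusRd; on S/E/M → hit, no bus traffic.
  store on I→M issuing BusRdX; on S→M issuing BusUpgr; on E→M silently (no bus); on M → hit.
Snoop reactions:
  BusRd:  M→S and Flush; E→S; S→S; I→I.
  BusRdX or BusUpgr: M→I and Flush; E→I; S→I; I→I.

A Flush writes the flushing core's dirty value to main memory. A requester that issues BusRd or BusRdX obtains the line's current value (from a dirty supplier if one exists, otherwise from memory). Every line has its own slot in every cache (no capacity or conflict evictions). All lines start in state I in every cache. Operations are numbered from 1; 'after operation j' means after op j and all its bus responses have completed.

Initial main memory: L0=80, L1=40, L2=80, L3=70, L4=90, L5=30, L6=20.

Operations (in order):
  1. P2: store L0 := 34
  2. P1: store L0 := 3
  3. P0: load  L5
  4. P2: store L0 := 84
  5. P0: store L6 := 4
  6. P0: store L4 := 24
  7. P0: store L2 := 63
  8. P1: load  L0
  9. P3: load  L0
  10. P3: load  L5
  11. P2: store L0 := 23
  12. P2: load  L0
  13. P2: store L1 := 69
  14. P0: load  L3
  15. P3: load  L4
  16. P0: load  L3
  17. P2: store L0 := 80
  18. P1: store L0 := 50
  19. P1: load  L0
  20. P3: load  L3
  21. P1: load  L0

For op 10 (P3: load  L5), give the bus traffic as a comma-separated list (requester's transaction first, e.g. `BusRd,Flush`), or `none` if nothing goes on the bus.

bus = BusRd

1. P2: store L0 := 34  bus=[BusRdX]  L0: P0=I P1=I P2=M P3=I  mem[L0]=80
2. P1: store L0 := 3  bus=[BusRdX,Flush]  L0: P0=I P1=M P2=I P3=I  mem[L0]=34
3. P0: load  L5  bus=[BusRd]  L5: P0=E P1=I P2=I P3=I  mem[L5]=30
4. P2: store L0 := 84  bus=[BusRdX,Flush]  L0: P0=I P1=I P2=M P3=I  mem[L0]=3
5. P0: store L6 := 4  bus=[BusRdX]  L6: P0=M P1=I P2=I P3=I  mem[L6]=20
6. P0: store L4 := 24  bus=[BusRdX]  L4: P0=M P1=I P2=I P3=I  mem[L4]=90
7. P0: store L2 := 63  bus=[BusRdX]  L2: P0=M P1=I P2=I P3=I  mem[L2]=80
8. P1: load  L0  bus=[BusRd,Flush]  L0: P0=I P1=S P2=S P3=I  mem[L0]=84
9. P3: load  L0  bus=[BusRd]  L0: P0=I P1=S P2=S P3=S  mem[L0]=84
10. P3: load  L5  bus=[BusRd]  L5: P0=S P1=I P2=I P3=S  mem[L5]=30
11. P2: store L0 := 23  bus=[BusUpgr]  L0: P0=I P1=I P2=M P3=I  mem[L0]=84
12. P2: load  L0  bus=[-]  L0: P0=I P1=I P2=M P3=I  mem[L0]=84
13. P2: store L1 := 69  bus=[BusRdX]  L1: P0=I P1=I P2=M P3=I  mem[L1]=40
14. P0: load  L3  bus=[BusRd]  L3: P0=E P1=I P2=I P3=I  mem[L3]=70
15. P3: load  L4  bus=[BusRd,Flush]  L4: P0=S P1=I P2=I P3=S  mem[L4]=24
16. P0: load  L3  bus=[-]  L3: P0=E P1=I P2=I P3=I  mem[L3]=70
17. P2: store L0 := 80  bus=[-]  L0: P0=I P1=I P2=M P3=I  mem[L0]=84
18. P1: store L0 := 50  bus=[BusRdX,Flush]  L0: P0=I P1=M P2=I P3=I  mem[L0]=80
19. P1: load  L0  bus=[-]  L0: P0=I P1=M P2=I P3=I  mem[L0]=80
20. P3: load  L3  bus=[BusRd]  L3: P0=S P1=I P2=I P3=S  mem[L3]=70
21. P1: load  L0  bus=[-]  L0: P0=I P1=M P2=I P3=I  mem[L0]=80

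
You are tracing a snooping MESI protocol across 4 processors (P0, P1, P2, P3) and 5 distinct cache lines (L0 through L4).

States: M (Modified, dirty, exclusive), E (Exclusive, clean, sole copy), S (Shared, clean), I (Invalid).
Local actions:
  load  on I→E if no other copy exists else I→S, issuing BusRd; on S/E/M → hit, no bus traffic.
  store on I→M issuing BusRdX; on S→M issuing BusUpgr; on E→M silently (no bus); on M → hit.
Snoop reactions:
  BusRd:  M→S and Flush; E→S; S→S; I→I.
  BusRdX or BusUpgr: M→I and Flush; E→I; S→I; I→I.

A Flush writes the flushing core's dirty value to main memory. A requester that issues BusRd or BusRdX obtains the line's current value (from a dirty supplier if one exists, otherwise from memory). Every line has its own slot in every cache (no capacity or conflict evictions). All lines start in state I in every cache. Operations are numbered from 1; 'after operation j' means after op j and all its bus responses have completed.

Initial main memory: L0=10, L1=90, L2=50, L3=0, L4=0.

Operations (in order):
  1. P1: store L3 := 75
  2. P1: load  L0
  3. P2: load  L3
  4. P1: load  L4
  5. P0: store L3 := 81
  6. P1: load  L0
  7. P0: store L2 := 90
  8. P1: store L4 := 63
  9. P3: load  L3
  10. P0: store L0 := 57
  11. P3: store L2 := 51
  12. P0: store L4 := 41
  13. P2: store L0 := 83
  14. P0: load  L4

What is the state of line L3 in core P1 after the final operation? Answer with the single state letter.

[1] P1: store L3 := 75 | P0:I, P1:M(75), P2:I, P3:I | bus: BusRdX
[2] P1: load  L0 | P0:I, P1:E(10), P2:I, P3:I | bus: BusRd
[3] P2: load  L3 | P0:I, P1:S(75), P2:S(75), P3:I | bus: BusRd,Flush
[4] P1: load  L4 | P0:I, P1:E(0), P2:I, P3:I | bus: BusRd
[5] P0: store L3 := 81 | P0:M(81), P1:I, P2:I, P3:I | bus: BusRdX
[6] P1: load  L0 | P0:I, P1:E(10), P2:I, P3:I | bus: none
[7] P0: store L2 := 90 | P0:M(90), P1:I, P2:I, P3:I | bus: BusRdX
[8] P1: store L4 := 63 | P0:I, P1:M(63), P2:I, P3:I | bus: none
[9] P3: load  L3 | P0:S(81), P1:I, P2:I, P3:S(81) | bus: BusRd,Flush
[10] P0: store L0 := 57 | P0:M(57), P1:I, P2:I, P3:I | bus: BusRdX
[11] P3: store L2 := 51 | P0:I, P1:I, P2:I, P3:M(51) | bus: BusRdX,Flush
[12] P0: store L4 := 41 | P0:M(41), P1:I, P2:I, P3:I | bus: BusRdX,Flush
[13] P2: store L0 := 83 | P0:I, P1:I, P2:M(83), P3:I | bus: BusRdX,Flush
[14] P0: load  L4 | P0:M(41), P1:I, P2:I, P3:I | bus: none

state = I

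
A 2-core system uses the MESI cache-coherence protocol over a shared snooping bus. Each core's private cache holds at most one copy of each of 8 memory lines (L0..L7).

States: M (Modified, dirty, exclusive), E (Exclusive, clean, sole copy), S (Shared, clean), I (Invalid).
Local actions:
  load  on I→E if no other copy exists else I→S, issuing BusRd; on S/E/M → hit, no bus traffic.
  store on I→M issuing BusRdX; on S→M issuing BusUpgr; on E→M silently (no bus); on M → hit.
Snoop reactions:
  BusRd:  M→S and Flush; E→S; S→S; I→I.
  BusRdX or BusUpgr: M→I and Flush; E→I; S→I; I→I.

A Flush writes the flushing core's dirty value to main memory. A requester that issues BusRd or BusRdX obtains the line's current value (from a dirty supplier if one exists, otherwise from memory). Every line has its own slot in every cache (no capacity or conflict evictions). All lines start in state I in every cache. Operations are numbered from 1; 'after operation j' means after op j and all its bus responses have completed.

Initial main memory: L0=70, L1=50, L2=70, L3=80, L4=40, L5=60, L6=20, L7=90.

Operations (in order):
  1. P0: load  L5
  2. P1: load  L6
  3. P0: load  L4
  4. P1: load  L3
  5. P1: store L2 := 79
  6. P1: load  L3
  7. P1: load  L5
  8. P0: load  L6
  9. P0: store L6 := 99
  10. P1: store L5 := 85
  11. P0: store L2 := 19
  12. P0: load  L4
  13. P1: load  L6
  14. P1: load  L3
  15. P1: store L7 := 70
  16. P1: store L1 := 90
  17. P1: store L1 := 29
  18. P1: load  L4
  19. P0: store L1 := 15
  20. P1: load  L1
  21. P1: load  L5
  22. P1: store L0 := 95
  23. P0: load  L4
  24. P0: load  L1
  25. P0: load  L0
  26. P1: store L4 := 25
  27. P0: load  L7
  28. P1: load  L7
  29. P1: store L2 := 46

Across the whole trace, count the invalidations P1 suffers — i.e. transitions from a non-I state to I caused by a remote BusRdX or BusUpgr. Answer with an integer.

invalidations = 3

[1] P0: load  L5 | P0:E(60), P1:I | bus: BusRd
[2] P1: load  L6 | P0:I, P1:E(20) | bus: BusRd
[3] P0: load  L4 | P0:E(40), P1:I | bus: BusRd
[4] P1: load  L3 | P0:I, P1:E(80) | bus: BusRd
[5] P1: store L2 := 79 | P0:I, P1:M(79) | bus: BusRdX
[6] P1: load  L3 | P0:I, P1:E(80) | bus: none
[7] P1: load  L5 | P0:S(60), P1:S(60) | bus: BusRd
[8] P0: load  L6 | P0:S(20), P1:S(20) | bus: BusRd
[9] P0: store L6 := 99 | P0:M(99), P1:I | bus: BusUpgr
[10] P1: store L5 := 85 | P0:I, P1:M(85) | bus: BusUpgr
[11] P0: store L2 := 19 | P0:M(19), P1:I | bus: BusRdX,Flush
[12] P0: load  L4 | P0:E(40), P1:I | bus: none
[13] P1: load  L6 | P0:S(99), P1:S(99) | bus: BusRd,Flush
[14] P1: load  L3 | P0:I, P1:E(80) | bus: none
[15] P1: store L7 := 70 | P0:I, P1:M(70) | bus: BusRdX
[16] P1: store L1 := 90 | P0:I, P1:M(90) | bus: BusRdX
[17] P1: store L1 := 29 | P0:I, P1:M(29) | bus: none
[18] P1: load  L4 | P0:S(40), P1:S(40) | bus: BusRd
[19] P0: store L1 := 15 | P0:M(15), P1:I | bus: BusRdX,Flush
[20] P1: load  L1 | P0:S(15), P1:S(15) | bus: BusRd,Flush
[21] P1: load  L5 | P0:I, P1:M(85) | bus: none
[22] P1: store L0 := 95 | P0:I, P1:M(95) | bus: BusRdX
[23] P0: load  L4 | P0:S(40), P1:S(40) | bus: none
[24] P0: load  L1 | P0:S(15), P1:S(15) | bus: none
[25] P0: load  L0 | P0:S(95), P1:S(95) | bus: BusRd,Flush
[26] P1: store L4 := 25 | P0:I, P1:M(25) | bus: BusUpgr
[27] P0: load  L7 | P0:S(70), P1:S(70) | bus: BusRd,Flush
[28] P1: load  L7 | P0:S(70), P1:S(70) | bus: none
[29] P1: store L2 := 46 | P0:I, P1:M(46) | bus: BusRdX,Flush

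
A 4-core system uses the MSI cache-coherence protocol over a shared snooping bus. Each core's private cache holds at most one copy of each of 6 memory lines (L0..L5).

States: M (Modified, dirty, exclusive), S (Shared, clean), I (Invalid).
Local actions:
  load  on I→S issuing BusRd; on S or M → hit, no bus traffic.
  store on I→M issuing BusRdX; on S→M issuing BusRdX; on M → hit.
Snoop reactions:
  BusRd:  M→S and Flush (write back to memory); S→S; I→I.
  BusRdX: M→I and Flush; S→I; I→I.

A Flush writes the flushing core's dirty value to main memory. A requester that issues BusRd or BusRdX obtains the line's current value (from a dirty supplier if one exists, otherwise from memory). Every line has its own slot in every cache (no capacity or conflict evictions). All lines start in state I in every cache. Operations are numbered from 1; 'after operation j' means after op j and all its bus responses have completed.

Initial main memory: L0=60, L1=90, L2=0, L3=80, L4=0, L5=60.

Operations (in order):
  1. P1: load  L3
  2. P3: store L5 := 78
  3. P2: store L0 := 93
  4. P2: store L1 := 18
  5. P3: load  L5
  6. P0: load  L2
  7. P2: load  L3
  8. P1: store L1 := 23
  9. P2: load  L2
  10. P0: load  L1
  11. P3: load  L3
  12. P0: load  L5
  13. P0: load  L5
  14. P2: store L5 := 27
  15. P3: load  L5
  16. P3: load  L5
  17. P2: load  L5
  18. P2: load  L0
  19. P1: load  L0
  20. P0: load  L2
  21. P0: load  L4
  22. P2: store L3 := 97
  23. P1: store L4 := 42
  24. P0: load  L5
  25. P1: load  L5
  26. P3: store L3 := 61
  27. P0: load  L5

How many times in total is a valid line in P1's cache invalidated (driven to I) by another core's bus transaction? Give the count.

  op1 P1: load  L3 → I/S/I/I on L3; bus BusRd; mem=80
  op2 P3: store L5 := 78 → I/I/I/M on L5; bus BusRdX; mem=60
  op3 P2: store L0 := 93 → I/I/M/I on L0; bus BusRdX; mem=60
  op4 P2: store L1 := 18 → I/I/M/I on L1; bus BusRdX; mem=90
  op5 P3: load  L5 → I/I/I/M on L5; bus (none); mem=60
  op6 P0: load  L2 → S/I/I/I on L2; bus BusRd; mem=0
  op7 P2: load  L3 → I/S/S/I on L3; bus BusRd; mem=80
  op8 P1: store L1 := 23 → I/M/I/I on L1; bus BusRdX Flush; mem=18
  op9 P2: load  L2 → S/I/S/I on L2; bus BusRd; mem=0
  op10 P0: load  L1 → S/S/I/I on L1; bus BusRd Flush; mem=23
  op11 P3: load  L3 → I/S/S/S on L3; bus BusRd; mem=80
  op12 P0: load  L5 → S/I/I/S on L5; bus BusRd Flush; mem=78
  op13 P0: load  L5 → S/I/I/S on L5; bus (none); mem=78
  op14 P2: store L5 := 27 → I/I/M/I on L5; bus BusRdX; mem=78
  op15 P3: load  L5 → I/I/S/S on L5; bus BusRd Flush; mem=27
  op16 P3: load  L5 → I/I/S/S on L5; bus (none); mem=27
  op17 P2: load  L5 → I/I/S/S on L5; bus (none); mem=27
  op18 P2: load  L0 → I/I/M/I on L0; bus (none); mem=60
  op19 P1: load  L0 → I/S/S/I on L0; bus BusRd Flush; mem=93
  op20 P0: load  L2 → S/I/S/I on L2; bus (none); mem=0
  op21 P0: load  L4 → S/I/I/I on L4; bus BusRd; mem=0
  op22 P2: store L3 := 97 → I/I/M/I on L3; bus BusRdX; mem=80
  op23 P1: store L4 := 42 → I/M/I/I on L4; bus BusRdX; mem=0
  op24 P0: load  L5 → S/I/S/S on L5; bus BusRd; mem=27
  op25 P1: load  L5 → S/S/S/S on L5; bus BusRd; mem=27
  op26 P3: store L3 := 61 → I/I/I/M on L3; bus BusRdX Flush; mem=97
  op27 P0: load  L5 → S/S/S/S on L5; bus (none); mem=27

invalidations = 1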